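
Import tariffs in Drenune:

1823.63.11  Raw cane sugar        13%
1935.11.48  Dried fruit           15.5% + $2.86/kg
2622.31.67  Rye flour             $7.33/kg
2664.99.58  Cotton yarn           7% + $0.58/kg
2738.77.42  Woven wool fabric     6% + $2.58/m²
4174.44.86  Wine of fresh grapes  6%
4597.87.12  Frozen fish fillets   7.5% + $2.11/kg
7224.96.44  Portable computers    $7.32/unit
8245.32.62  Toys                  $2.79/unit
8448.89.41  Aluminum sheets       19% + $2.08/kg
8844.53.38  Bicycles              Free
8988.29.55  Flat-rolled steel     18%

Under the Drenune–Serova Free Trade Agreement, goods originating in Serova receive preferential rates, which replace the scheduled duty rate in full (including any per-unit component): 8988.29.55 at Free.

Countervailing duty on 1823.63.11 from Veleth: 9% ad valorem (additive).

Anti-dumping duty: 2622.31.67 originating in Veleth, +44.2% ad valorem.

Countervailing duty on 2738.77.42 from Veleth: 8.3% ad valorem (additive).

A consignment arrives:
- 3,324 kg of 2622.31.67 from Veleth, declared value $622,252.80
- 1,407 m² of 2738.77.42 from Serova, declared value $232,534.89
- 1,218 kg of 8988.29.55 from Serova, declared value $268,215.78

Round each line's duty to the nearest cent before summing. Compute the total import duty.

$316,982.81

Line 1 (2622.31.67, Veleth, 3,324 kg, $622,252.80):
Base rate for 2622.31.67 is $7.33/kg.
Additional duty on 2622.31.67 from Veleth: +44.2% ad valorem. Applied ad valorem rate = 44.2%.
Duty = $622,252.80 × 44.2% + 3,324 × $7.33 = $299,400.66.
Line 2 (2738.77.42, Serova, 1,407 m², $232,534.89):
Base rate for 2738.77.42 is 6% + $2.58/m².
Origin Serova is the FTA partner but 2738.77.42 is not on the preference list; base rate stands.
The additional-duty order on 2738.77.42 targets Veleth, not Serova; it does not apply.
Duty = $232,534.89 × 6% + 1,407 × $2.58 = $17,582.15.
Line 3 (8988.29.55, Serova, 1,218 kg, $268,215.78):
Base rate for 8988.29.55 is 18%.
Origin Serova qualifies under the Drenune–Serova agreement and 8988.29.55 is covered: preferential rate Free applies instead.
Duty = $268,215.78 × 0% = $0.00.
Total = $299,400.66 + $17,582.15 + $0.00 = $316,982.81.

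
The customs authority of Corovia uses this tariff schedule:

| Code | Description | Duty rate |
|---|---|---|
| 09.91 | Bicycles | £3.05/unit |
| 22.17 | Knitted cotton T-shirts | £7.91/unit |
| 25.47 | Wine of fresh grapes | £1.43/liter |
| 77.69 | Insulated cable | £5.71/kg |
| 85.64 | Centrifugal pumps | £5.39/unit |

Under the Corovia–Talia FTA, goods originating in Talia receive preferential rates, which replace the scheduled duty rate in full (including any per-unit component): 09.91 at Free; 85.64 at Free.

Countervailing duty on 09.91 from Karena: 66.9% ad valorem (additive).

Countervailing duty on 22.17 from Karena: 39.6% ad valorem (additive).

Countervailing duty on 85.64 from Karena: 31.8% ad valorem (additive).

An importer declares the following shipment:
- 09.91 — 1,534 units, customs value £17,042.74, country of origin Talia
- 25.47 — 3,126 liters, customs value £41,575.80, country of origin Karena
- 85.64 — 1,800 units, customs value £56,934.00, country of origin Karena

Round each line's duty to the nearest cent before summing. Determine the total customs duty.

£32,277.19

Line 1 (09.91, Talia, 1,534 units, £17,042.74):
Base rate for 09.91 is £3.05/unit.
Origin Talia qualifies under the Corovia–Talia agreement and 09.91 is covered: preferential rate Free applies instead.
The additional-duty order on 09.91 targets Karena, not Talia; it does not apply.
Duty = £17,042.74 × 0% = £0.00.
Line 2 (25.47, Karena, 3,126 liters, £41,575.80):
Base rate for 25.47 is £1.43/liter.
Duty = 3,126 × £1.43 = £4,470.18.
Line 3 (85.64, Karena, 1,800 units, £56,934.00):
Base rate for 85.64 is £5.39/unit.
85.64 has an FTA preferential rate, but origin Karena is not Talia; base rate stands.
Additional duty on 85.64 from Karena: +31.8% ad valorem. Applied ad valorem rate = 31.8%.
Duty = £56,934.00 × 31.8% + 1,800 × £5.39 = £27,807.01.
Total = £0.00 + £4,470.18 + £27,807.01 = £32,277.19.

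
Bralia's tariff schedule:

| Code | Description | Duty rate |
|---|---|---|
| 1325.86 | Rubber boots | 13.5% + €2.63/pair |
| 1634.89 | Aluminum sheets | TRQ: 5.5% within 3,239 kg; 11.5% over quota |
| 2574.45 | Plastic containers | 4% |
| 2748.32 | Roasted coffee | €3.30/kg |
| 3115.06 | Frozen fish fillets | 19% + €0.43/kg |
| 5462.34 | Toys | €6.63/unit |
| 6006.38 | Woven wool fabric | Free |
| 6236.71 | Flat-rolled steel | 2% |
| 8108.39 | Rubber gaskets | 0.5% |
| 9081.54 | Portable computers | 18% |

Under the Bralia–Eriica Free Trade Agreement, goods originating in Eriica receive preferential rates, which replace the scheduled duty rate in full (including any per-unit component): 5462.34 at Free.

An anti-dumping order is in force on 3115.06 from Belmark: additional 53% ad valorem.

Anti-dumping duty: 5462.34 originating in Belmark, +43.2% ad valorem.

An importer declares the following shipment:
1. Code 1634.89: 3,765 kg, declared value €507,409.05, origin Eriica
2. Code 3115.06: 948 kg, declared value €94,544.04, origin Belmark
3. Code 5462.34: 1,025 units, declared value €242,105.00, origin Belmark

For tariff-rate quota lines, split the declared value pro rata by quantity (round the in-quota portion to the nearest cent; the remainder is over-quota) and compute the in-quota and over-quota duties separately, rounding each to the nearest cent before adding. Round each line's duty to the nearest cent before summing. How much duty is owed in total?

€212,025.30

Line 1 (1634.89, Eriica, 3,765 kg, €507,409.05):
Code 1634.89 is under a tariff-rate quota (threshold 3,239 kg). In-quota: 3,239 kg at 5.5%; over-quota: 526 kg at 11.5%.
Pro-rata value split: in-quota = €507,409.05 × 3,239/3,765 = €436,520.03; over-quota = €507,409.05 − €436,520.03 = €70,889.02.
In-quota duty = €436,520.03 × 5.5% = €24,008.60. Over-quota duty = €70,889.02 × 11.5% = €8,152.24.
Line duty = €24,008.60 + €8,152.24 = €32,160.84.
Line 2 (3115.06, Belmark, 948 kg, €94,544.04):
Base rate for 3115.06 is 19% + €0.43/kg.
Additional duty on 3115.06 from Belmark: +53%. Applied ad valorem rate: 19% + 53% = 72%.
Duty = €94,544.04 × 72% + 948 × €0.43 = €68,479.35.
Line 3 (5462.34, Belmark, 1,025 units, €242,105.00):
Base rate for 5462.34 is €6.63/unit.
5462.34 has an FTA preferential rate, but origin Belmark is not Eriica; base rate stands.
Additional duty on 5462.34 from Belmark: +43.2% ad valorem. Applied ad valorem rate = 43.2%.
Duty = €242,105.00 × 43.2% + 1,025 × €6.63 = €111,385.11.
Total = €32,160.84 + €68,479.35 + €111,385.11 = €212,025.30.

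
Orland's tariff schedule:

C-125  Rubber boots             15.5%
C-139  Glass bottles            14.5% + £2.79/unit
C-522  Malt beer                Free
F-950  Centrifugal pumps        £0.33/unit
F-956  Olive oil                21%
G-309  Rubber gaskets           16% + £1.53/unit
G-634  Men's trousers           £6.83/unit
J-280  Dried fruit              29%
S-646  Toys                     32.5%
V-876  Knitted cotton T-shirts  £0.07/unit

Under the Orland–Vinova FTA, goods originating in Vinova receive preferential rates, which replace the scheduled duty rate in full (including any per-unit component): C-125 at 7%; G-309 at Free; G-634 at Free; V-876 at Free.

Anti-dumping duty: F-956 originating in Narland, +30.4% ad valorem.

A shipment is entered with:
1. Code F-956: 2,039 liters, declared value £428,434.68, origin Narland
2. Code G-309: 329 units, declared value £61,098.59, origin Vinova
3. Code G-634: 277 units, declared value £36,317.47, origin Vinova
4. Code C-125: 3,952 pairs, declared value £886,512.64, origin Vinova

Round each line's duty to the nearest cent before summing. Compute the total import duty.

£282,271.31

Line 1 (F-956, Narland, 2,039 liters, £428,434.68):
Base rate for F-956 is 21%.
Additional duty on F-956 from Narland: +30.4%. Applied ad valorem rate: 21% + 30.4% = 51.4%.
Duty = £428,434.68 × 51.4% = £220,215.43.
Line 2 (G-309, Vinova, 329 units, £61,098.59):
Base rate for G-309 is 16% + £1.53/unit.
Origin Vinova qualifies under the Orland–Vinova agreement and G-309 is covered: preferential rate Free applies instead.
Duty = £61,098.59 × 0% = £0.00.
Line 3 (G-634, Vinova, 277 units, £36,317.47):
Base rate for G-634 is £6.83/unit.
Origin Vinova qualifies under the Orland–Vinova agreement and G-634 is covered: preferential rate Free applies instead.
Duty = £36,317.47 × 0% = £0.00.
Line 4 (C-125, Vinova, 3,952 pairs, £886,512.64):
Base rate for C-125 is 15.5%.
Origin Vinova qualifies under the Orland–Vinova agreement and C-125 is covered: preferential rate 7% applies instead.
Duty = £886,512.64 × 7% = £62,055.88.
Total = £220,215.43 + £0.00 + £0.00 + £62,055.88 = £282,271.31.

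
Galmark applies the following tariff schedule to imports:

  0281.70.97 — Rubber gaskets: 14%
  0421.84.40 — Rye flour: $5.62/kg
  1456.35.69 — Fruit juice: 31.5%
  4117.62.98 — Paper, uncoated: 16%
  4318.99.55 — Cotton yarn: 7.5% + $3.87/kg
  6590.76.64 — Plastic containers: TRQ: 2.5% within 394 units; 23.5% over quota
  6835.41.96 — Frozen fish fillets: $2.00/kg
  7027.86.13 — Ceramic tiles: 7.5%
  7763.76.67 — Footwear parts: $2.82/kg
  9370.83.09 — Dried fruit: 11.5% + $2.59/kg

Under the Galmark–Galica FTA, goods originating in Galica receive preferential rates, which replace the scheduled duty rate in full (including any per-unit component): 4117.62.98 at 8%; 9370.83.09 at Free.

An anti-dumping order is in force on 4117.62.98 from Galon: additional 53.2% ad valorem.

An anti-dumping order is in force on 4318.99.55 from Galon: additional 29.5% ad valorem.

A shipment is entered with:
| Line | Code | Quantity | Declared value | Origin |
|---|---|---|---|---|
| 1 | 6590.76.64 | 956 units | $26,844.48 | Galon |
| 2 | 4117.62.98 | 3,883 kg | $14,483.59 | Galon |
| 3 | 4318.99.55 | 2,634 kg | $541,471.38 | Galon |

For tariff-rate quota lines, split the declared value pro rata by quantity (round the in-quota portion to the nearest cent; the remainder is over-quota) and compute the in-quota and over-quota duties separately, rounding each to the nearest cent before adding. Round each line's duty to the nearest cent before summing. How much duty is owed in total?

Line 1 (6590.76.64, Galon, 956 units, $26,844.48):
Code 6590.76.64 is under a tariff-rate quota (threshold 394 units). In-quota: 394 units at 2.5%; over-quota: 562 units at 23.5%.
Pro-rata value split: in-quota = $26,844.48 × 394/956 = $11,063.52; over-quota = $26,844.48 − $11,063.52 = $15,780.96.
In-quota duty = $11,063.52 × 2.5% = $276.59. Over-quota duty = $15,780.96 × 23.5% = $3,708.53.
Line duty = $276.59 + $3,708.53 = $3,985.12.
Line 2 (4117.62.98, Galon, 3,883 kg, $14,483.59):
Base rate for 4117.62.98 is 16%.
4117.62.98 has an FTA preferential rate, but origin Galon is not Galica; base rate stands.
Additional duty on 4117.62.98 from Galon: +53.2%. Applied ad valorem rate: 16% + 53.2% = 69.2%.
Duty = $14,483.59 × 69.2% = $10,022.64.
Line 3 (4318.99.55, Galon, 2,634 kg, $541,471.38):
Base rate for 4318.99.55 is 7.5% + $3.87/kg.
Additional duty on 4318.99.55 from Galon: +29.5%. Applied ad valorem rate: 7.5% + 29.5% = 37%.
Duty = $541,471.38 × 37% + 2,634 × $3.87 = $210,537.99.
Total = $3,985.12 + $10,022.64 + $210,537.99 = $224,545.75.

$224,545.75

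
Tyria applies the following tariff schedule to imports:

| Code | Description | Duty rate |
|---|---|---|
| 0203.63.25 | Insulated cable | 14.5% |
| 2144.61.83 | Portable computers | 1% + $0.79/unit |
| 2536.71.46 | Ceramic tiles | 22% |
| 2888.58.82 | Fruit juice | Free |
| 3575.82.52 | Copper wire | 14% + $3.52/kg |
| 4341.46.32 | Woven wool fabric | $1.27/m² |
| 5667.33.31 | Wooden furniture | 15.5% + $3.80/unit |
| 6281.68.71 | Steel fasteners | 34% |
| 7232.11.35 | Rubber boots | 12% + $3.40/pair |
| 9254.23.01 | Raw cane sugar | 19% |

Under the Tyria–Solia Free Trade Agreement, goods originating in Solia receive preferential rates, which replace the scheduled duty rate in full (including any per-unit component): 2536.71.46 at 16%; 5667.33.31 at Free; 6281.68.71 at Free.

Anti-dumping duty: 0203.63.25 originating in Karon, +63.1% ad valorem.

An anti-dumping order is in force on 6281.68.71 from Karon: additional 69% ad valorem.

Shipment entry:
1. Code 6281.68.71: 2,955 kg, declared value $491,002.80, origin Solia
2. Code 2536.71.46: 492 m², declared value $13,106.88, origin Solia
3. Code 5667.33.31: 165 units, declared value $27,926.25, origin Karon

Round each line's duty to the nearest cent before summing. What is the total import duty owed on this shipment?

Line 1 (6281.68.71, Solia, 2,955 kg, $491,002.80):
Base rate for 6281.68.71 is 34%.
Origin Solia qualifies under the Tyria–Solia agreement and 6281.68.71 is covered: preferential rate Free applies instead.
The additional-duty order on 6281.68.71 targets Karon, not Solia; it does not apply.
Duty = $491,002.80 × 0% = $0.00.
Line 2 (2536.71.46, Solia, 492 m², $13,106.88):
Base rate for 2536.71.46 is 22%.
Origin Solia qualifies under the Tyria–Solia agreement and 2536.71.46 is covered: preferential rate 16% applies instead.
Duty = $13,106.88 × 16% = $2,097.10.
Line 3 (5667.33.31, Karon, 165 units, $27,926.25):
Base rate for 5667.33.31 is 15.5% + $3.80/unit.
5667.33.31 has an FTA preferential rate, but origin Karon is not Solia; base rate stands.
Duty = $27,926.25 × 15.5% + 165 × $3.80 = $4,955.57.
Total = $0.00 + $2,097.10 + $4,955.57 = $7,052.67.

$7,052.67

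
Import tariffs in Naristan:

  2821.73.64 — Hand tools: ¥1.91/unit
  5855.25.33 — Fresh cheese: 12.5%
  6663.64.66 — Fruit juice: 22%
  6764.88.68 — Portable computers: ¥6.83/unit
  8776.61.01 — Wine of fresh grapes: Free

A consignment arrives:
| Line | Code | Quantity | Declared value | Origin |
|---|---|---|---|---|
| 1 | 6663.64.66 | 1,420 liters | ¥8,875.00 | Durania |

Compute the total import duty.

Line 1 (6663.64.66, Durania, 1,420 liters, ¥8,875.00):
Base rate for 6663.64.66 is 22%.
Duty = ¥8,875.00 × 22% = ¥1,952.50.

¥1,952.50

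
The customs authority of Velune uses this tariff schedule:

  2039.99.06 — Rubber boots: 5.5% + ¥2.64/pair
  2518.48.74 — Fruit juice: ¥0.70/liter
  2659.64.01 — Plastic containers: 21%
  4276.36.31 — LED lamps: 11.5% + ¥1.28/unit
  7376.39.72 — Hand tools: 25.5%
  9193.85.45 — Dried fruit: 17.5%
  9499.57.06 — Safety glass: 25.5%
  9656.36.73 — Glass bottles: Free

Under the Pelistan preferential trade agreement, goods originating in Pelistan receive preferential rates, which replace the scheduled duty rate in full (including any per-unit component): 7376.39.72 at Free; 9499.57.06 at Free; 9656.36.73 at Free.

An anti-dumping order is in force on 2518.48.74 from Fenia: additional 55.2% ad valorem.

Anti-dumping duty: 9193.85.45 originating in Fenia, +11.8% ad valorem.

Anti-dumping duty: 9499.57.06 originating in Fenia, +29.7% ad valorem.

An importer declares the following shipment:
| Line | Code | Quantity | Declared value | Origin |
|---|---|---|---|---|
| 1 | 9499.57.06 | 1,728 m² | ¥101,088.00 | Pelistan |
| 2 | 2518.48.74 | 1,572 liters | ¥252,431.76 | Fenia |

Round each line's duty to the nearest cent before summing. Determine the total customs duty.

¥140,442.73

Line 1 (9499.57.06, Pelistan, 1,728 m², ¥101,088.00):
Base rate for 9499.57.06 is 25.5%.
Origin Pelistan qualifies under the Velune–Pelistan agreement and 9499.57.06 is covered: preferential rate Free applies instead.
The additional-duty order on 9499.57.06 targets Fenia, not Pelistan; it does not apply.
Duty = ¥101,088.00 × 0% = ¥0.00.
Line 2 (2518.48.74, Fenia, 1,572 liters, ¥252,431.76):
Base rate for 2518.48.74 is ¥0.70/liter.
Additional duty on 2518.48.74 from Fenia: +55.2% ad valorem. Applied ad valorem rate = 55.2%.
Duty = ¥252,431.76 × 55.2% + 1,572 × ¥0.70 = ¥140,442.73.
Total = ¥0.00 + ¥140,442.73 = ¥140,442.73.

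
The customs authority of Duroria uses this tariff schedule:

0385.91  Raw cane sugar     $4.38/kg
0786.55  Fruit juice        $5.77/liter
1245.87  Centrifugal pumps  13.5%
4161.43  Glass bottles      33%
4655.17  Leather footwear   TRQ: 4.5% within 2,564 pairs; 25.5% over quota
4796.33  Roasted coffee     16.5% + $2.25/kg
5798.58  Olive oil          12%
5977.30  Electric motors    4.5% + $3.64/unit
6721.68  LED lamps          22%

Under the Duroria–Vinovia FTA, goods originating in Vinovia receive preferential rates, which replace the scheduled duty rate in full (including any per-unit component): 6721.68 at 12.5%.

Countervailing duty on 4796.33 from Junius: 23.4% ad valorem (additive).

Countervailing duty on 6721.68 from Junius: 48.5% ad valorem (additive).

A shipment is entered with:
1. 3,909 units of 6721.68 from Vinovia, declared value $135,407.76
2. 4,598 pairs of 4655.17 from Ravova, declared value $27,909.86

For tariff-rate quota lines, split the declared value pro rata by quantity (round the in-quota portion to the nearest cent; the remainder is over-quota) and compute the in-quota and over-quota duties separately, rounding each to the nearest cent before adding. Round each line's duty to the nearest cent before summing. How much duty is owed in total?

$20,774.66

Line 1 (6721.68, Vinovia, 3,909 units, $135,407.76):
Base rate for 6721.68 is 22%.
Origin Vinovia qualifies under the Duroria–Vinovia agreement and 6721.68 is covered: preferential rate 12.5% applies instead.
The additional-duty order on 6721.68 targets Junius, not Vinovia; it does not apply.
Duty = $135,407.76 × 12.5% = $16,925.97.
Line 2 (4655.17, Ravova, 4,598 pairs, $27,909.86):
Code 4655.17 is under a tariff-rate quota (threshold 2,564 pairs). In-quota: 2,564 pairs at 4.5%; over-quota: 2,034 pairs at 25.5%.
Pro-rata value split: in-quota = $27,909.86 × 2,564/4,598 = $15,563.48; over-quota = $27,909.86 − $15,563.48 = $12,346.38.
In-quota duty = $15,563.48 × 4.5% = $700.36. Over-quota duty = $12,346.38 × 25.5% = $3,148.33.
Line duty = $700.36 + $3,148.33 = $3,848.69.
Total = $16,925.97 + $3,848.69 = $20,774.66.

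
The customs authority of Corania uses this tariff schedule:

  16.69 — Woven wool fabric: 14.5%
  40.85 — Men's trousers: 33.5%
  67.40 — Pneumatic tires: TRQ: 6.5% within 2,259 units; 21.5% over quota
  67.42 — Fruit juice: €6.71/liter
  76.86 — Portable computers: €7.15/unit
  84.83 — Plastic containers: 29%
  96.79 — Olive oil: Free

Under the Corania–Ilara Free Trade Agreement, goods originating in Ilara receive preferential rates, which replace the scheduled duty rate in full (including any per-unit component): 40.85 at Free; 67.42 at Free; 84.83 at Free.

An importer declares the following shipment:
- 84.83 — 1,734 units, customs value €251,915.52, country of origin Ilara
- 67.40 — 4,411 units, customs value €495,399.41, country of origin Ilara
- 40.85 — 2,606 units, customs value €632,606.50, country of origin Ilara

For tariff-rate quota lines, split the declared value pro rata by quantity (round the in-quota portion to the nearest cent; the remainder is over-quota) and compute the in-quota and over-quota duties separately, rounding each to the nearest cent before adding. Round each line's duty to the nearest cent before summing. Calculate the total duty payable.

Line 1 (84.83, Ilara, 1,734 units, €251,915.52):
Base rate for 84.83 is 29%.
Origin Ilara qualifies under the Corania–Ilara agreement and 84.83 is covered: preferential rate Free applies instead.
Duty = €251,915.52 × 0% = €0.00.
Line 2 (67.40, Ilara, 4,411 units, €495,399.41):
Code 67.40 is under a tariff-rate quota (threshold 2,259 units). In-quota: 2,259 units at 6.5%; over-quota: 2,152 units at 21.5%.
Pro-rata value split: in-quota = €495,399.41 × 2,259/4,411 = €253,708.29; over-quota = €495,399.41 − €253,708.29 = €241,691.12.
In-quota duty = €253,708.29 × 6.5% = €16,491.04. Over-quota duty = €241,691.12 × 21.5% = €51,963.59.
Line duty = €16,491.04 + €51,963.59 = €68,454.63.
Line 3 (40.85, Ilara, 2,606 units, €632,606.50):
Base rate for 40.85 is 33.5%.
Origin Ilara qualifies under the Corania–Ilara agreement and 40.85 is covered: preferential rate Free applies instead.
Duty = €632,606.50 × 0% = €0.00.
Total = €0.00 + €68,454.63 + €0.00 = €68,454.63.

€68,454.63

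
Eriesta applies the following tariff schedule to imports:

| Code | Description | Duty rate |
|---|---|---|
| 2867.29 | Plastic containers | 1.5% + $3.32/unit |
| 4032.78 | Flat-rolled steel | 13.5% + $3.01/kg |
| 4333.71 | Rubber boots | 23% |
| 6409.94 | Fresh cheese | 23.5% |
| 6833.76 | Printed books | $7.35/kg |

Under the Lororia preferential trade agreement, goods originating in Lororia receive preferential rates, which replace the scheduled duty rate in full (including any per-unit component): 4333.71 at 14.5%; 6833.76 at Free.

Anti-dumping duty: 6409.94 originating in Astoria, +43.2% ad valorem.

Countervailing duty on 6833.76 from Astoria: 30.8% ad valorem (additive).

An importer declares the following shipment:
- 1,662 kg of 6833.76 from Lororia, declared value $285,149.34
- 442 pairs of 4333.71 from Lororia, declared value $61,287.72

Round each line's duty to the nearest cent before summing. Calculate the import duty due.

$8,886.72

Line 1 (6833.76, Lororia, 1,662 kg, $285,149.34):
Base rate for 6833.76 is $7.35/kg.
Origin Lororia qualifies under the Eriesta–Lororia agreement and 6833.76 is covered: preferential rate Free applies instead.
The additional-duty order on 6833.76 targets Astoria, not Lororia; it does not apply.
Duty = $285,149.34 × 0% = $0.00.
Line 2 (4333.71, Lororia, 442 pairs, $61,287.72):
Base rate for 4333.71 is 23%.
Origin Lororia qualifies under the Eriesta–Lororia agreement and 4333.71 is covered: preferential rate 14.5% applies instead.
Duty = $61,287.72 × 14.5% = $8,886.72.
Total = $0.00 + $8,886.72 = $8,886.72.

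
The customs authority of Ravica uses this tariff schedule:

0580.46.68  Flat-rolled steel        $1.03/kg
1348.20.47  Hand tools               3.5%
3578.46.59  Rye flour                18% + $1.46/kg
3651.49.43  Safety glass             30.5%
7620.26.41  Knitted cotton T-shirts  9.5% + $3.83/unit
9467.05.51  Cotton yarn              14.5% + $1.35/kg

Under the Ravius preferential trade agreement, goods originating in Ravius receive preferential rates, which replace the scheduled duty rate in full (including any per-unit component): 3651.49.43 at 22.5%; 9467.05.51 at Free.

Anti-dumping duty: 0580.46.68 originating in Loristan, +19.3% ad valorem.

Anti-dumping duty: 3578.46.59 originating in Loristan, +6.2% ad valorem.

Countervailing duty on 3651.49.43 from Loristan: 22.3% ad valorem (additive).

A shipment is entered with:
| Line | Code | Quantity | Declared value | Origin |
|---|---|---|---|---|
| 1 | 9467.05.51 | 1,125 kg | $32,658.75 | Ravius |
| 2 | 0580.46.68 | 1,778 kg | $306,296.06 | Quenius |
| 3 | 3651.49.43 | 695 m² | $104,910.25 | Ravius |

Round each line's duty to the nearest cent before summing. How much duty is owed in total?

$25,436.15

Line 1 (9467.05.51, Ravius, 1,125 kg, $32,658.75):
Base rate for 9467.05.51 is 14.5% + $1.35/kg.
Origin Ravius qualifies under the Ravica–Ravius agreement and 9467.05.51 is covered: preferential rate Free applies instead.
Duty = $32,658.75 × 0% = $0.00.
Line 2 (0580.46.68, Quenius, 1,778 kg, $306,296.06):
Base rate for 0580.46.68 is $1.03/kg.
The additional-duty order on 0580.46.68 targets Loristan, not Quenius; it does not apply.
Duty = 1,778 × $1.03 = $1,831.34.
Line 3 (3651.49.43, Ravius, 695 m², $104,910.25):
Base rate for 3651.49.43 is 30.5%.
Origin Ravius qualifies under the Ravica–Ravius agreement and 3651.49.43 is covered: preferential rate 22.5% applies instead.
The additional-duty order on 3651.49.43 targets Loristan, not Ravius; it does not apply.
Duty = $104,910.25 × 22.5% = $23,604.81.
Total = $0.00 + $1,831.34 + $23,604.81 = $25,436.15.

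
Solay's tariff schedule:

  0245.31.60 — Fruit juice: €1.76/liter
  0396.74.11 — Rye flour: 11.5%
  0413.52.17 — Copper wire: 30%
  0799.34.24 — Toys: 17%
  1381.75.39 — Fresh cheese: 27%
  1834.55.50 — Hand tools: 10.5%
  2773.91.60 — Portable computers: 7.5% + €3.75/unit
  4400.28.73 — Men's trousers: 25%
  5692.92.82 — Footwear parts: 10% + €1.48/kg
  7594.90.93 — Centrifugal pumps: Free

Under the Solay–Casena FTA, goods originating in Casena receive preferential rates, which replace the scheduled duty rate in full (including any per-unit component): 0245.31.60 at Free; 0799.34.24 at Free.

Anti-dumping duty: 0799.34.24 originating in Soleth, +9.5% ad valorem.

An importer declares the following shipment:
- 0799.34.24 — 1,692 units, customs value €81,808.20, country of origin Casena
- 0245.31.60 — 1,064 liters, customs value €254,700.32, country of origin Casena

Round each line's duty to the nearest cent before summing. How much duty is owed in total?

€0.00

Line 1 (0799.34.24, Casena, 1,692 units, €81,808.20):
Base rate for 0799.34.24 is 17%.
Origin Casena qualifies under the Solay–Casena agreement and 0799.34.24 is covered: preferential rate Free applies instead.
The additional-duty order on 0799.34.24 targets Soleth, not Casena; it does not apply.
Duty = €81,808.20 × 0% = €0.00.
Line 2 (0245.31.60, Casena, 1,064 liters, €254,700.32):
Base rate for 0245.31.60 is €1.76/liter.
Origin Casena qualifies under the Solay–Casena agreement and 0245.31.60 is covered: preferential rate Free applies instead.
Duty = €254,700.32 × 0% = €0.00.
Total = €0.00 + €0.00 = €0.00.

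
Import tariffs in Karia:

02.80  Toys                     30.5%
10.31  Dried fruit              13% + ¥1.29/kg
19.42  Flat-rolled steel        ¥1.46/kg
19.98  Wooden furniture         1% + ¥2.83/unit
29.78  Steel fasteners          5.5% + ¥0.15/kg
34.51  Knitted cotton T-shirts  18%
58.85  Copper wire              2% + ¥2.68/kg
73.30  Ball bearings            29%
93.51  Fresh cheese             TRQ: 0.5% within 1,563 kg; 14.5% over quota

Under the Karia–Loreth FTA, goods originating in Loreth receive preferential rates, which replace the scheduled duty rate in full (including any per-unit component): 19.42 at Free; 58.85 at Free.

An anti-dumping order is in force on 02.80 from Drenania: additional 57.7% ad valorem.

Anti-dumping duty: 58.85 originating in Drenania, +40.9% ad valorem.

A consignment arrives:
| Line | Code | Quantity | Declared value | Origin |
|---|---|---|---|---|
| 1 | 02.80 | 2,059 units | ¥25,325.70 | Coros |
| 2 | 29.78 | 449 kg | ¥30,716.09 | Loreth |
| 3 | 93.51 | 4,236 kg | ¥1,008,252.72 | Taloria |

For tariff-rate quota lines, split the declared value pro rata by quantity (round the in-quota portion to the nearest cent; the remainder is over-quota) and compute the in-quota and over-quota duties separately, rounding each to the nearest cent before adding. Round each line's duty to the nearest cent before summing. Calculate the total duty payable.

¥103,594.18

Line 1 (02.80, Coros, 2,059 units, ¥25,325.70):
Base rate for 02.80 is 30.5%.
The additional-duty order on 02.80 targets Drenania, not Coros; it does not apply.
Duty = ¥25,325.70 × 30.5% = ¥7,724.34.
Line 2 (29.78, Loreth, 449 kg, ¥30,716.09):
Base rate for 29.78 is 5.5% + ¥0.15/kg.
Origin Loreth is the FTA partner but 29.78 is not on the preference list; base rate stands.
Duty = ¥30,716.09 × 5.5% + 449 × ¥0.15 = ¥1,756.73.
Line 3 (93.51, Taloria, 4,236 kg, ¥1,008,252.72):
Code 93.51 is under a tariff-rate quota (threshold 1,563 kg). In-quota: 1,563 kg at 0.5%; over-quota: 2,673 kg at 14.5%.
Pro-rata value split: in-quota = ¥1,008,252.72 × 1,563/4,236 = ¥372,025.26; over-quota = ¥1,008,252.72 − ¥372,025.26 = ¥636,227.46.
In-quota duty = ¥372,025.26 × 0.5% = ¥1,860.13. Over-quota duty = ¥636,227.46 × 14.5% = ¥92,252.98.
Line duty = ¥1,860.13 + ¥92,252.98 = ¥94,113.11.
Total = ¥7,724.34 + ¥1,756.73 + ¥94,113.11 = ¥103,594.18.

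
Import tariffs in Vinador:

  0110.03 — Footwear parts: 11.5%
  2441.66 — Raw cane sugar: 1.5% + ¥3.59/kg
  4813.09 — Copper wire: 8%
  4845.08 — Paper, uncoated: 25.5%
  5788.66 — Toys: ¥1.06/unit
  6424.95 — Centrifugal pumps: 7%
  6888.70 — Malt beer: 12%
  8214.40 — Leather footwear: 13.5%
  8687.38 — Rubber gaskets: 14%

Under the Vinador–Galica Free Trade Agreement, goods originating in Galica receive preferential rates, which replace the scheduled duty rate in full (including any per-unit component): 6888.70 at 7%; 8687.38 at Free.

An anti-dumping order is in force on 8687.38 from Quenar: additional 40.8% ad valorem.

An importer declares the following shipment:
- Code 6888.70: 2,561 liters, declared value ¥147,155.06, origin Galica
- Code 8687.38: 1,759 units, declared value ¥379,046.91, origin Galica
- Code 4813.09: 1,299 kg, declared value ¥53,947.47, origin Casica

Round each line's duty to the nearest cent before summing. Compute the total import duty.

Line 1 (6888.70, Galica, 2,561 liters, ¥147,155.06):
Base rate for 6888.70 is 12%.
Origin Galica qualifies under the Vinador–Galica agreement and 6888.70 is covered: preferential rate 7% applies instead.
Duty = ¥147,155.06 × 7% = ¥10,300.85.
Line 2 (8687.38, Galica, 1,759 units, ¥379,046.91):
Base rate for 8687.38 is 14%.
Origin Galica qualifies under the Vinador–Galica agreement and 8687.38 is covered: preferential rate Free applies instead.
The additional-duty order on 8687.38 targets Quenar, not Galica; it does not apply.
Duty = ¥379,046.91 × 0% = ¥0.00.
Line 3 (4813.09, Casica, 1,299 kg, ¥53,947.47):
Base rate for 4813.09 is 8%.
Duty = ¥53,947.47 × 8% = ¥4,315.80.
Total = ¥10,300.85 + ¥0.00 + ¥4,315.80 = ¥14,616.65.

¥14,616.65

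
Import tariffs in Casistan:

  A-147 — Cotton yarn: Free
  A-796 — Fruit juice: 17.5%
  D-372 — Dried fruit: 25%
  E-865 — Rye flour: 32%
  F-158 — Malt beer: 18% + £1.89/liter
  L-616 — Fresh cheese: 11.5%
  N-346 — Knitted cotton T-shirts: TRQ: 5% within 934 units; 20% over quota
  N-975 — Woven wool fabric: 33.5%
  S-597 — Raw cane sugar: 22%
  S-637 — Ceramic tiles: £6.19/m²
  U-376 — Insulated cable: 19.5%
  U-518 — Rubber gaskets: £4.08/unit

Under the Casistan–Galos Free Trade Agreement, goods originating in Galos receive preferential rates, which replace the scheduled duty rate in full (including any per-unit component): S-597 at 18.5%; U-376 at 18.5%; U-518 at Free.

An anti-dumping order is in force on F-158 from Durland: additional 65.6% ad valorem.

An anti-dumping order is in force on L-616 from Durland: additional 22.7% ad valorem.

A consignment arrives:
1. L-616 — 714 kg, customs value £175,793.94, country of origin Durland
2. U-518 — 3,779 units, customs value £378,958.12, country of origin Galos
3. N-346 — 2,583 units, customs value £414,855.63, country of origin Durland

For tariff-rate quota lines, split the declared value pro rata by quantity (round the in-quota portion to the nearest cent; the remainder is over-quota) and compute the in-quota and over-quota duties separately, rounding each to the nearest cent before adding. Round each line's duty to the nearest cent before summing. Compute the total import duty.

Line 1 (L-616, Durland, 714 kg, £175,793.94):
Base rate for L-616 is 11.5%.
Additional duty on L-616 from Durland: +22.7%. Applied ad valorem rate: 11.5% + 22.7% = 34.2%.
Duty = £175,793.94 × 34.2% = £60,121.53.
Line 2 (U-518, Galos, 3,779 units, £378,958.12):
Base rate for U-518 is £4.08/unit.
Origin Galos qualifies under the Casistan–Galos agreement and U-518 is covered: preferential rate Free applies instead.
Duty = £378,958.12 × 0% = £0.00.
Line 3 (N-346, Durland, 2,583 units, £414,855.63):
Code N-346 is under a tariff-rate quota (threshold 934 units). In-quota: 934 units at 5%; over-quota: 1,649 units at 20%.
Pro-rata value split: in-quota = £414,855.63 × 934/2,583 = £150,009.74; over-quota = £414,855.63 − £150,009.74 = £264,845.89.
In-quota duty = £150,009.74 × 5% = £7,500.49. Over-quota duty = £264,845.89 × 20% = £52,969.18.
Line duty = £7,500.49 + £52,969.18 = £60,469.67.
Total = £60,121.53 + £0.00 + £60,469.67 = £120,591.20.

£120,591.20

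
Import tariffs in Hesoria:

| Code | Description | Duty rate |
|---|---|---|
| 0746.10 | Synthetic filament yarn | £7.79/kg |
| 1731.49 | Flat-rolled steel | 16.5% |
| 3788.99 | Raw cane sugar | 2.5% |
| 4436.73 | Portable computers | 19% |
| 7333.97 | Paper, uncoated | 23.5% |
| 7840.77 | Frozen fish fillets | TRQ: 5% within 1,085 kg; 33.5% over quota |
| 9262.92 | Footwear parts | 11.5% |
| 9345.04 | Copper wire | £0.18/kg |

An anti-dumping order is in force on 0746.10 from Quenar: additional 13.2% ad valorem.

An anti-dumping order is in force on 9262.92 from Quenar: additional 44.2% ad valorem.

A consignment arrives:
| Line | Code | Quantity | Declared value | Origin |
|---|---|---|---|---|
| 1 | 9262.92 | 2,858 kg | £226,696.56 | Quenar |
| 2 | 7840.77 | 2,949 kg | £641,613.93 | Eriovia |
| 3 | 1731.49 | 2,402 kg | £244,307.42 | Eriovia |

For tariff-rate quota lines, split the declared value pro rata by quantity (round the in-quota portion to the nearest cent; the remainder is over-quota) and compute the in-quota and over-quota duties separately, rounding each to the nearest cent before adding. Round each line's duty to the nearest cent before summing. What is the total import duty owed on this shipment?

Line 1 (9262.92, Quenar, 2,858 kg, £226,696.56):
Base rate for 9262.92 is 11.5%.
Additional duty on 9262.92 from Quenar: +44.2%. Applied ad valorem rate: 11.5% + 44.2% = 55.7%.
Duty = £226,696.56 × 55.7% = £126,269.98.
Line 2 (7840.77, Eriovia, 2,949 kg, £641,613.93):
Code 7840.77 is under a tariff-rate quota (threshold 1,085 kg). In-quota: 1,085 kg at 5%; over-quota: 1,864 kg at 33.5%.
Pro-rata value split: in-quota = £641,613.93 × 1,085/2,949 = £236,063.45; over-quota = £641,613.93 − £236,063.45 = £405,550.48.
In-quota duty = £236,063.45 × 5% = £11,803.17. Over-quota duty = £405,550.48 × 33.5% = £135,859.41.
Line duty = £11,803.17 + £135,859.41 = £147,662.58.
Line 3 (1731.49, Eriovia, 2,402 kg, £244,307.42):
Base rate for 1731.49 is 16.5%.
Duty = £244,307.42 × 16.5% = £40,310.72.
Total = £126,269.98 + £147,662.58 + £40,310.72 = £314,243.28.

£314,243.28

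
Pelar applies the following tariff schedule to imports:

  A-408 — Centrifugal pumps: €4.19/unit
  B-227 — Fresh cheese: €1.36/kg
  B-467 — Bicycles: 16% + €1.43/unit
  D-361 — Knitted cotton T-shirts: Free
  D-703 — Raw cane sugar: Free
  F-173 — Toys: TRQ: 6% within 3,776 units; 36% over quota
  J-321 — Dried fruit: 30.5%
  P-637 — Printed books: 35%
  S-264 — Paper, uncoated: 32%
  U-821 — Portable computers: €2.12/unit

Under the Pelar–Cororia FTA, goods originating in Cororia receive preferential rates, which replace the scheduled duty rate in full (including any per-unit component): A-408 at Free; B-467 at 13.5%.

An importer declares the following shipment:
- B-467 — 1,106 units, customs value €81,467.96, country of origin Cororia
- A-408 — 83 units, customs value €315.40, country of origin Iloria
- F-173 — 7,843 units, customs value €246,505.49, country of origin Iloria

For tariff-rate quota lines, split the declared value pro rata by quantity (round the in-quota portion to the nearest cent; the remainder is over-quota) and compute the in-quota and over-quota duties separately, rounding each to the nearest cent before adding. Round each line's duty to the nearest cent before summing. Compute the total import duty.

Line 1 (B-467, Cororia, 1,106 units, €81,467.96):
Base rate for B-467 is 16% + €1.43/unit.
Origin Cororia qualifies under the Pelar–Cororia agreement and B-467 is covered: preferential rate 13.5% applies instead.
Duty = €81,467.96 × 13.5% = €10,998.17.
Line 2 (A-408, Iloria, 83 units, €315.40):
Base rate for A-408 is €4.19/unit.
A-408 has an FTA preferential rate, but origin Iloria is not Cororia; base rate stands.
Duty = 83 × €4.19 = €347.77.
Line 3 (F-173, Iloria, 7,843 units, €246,505.49):
Code F-173 is under a tariff-rate quota (threshold 3,776 units). In-quota: 3,776 units at 6%; over-quota: 4,067 units at 36%.
Pro-rata value split: in-quota = €246,505.49 × 3,776/7,843 = €118,679.68; over-quota = €246,505.49 − €118,679.68 = €127,825.81.
In-quota duty = €118,679.68 × 6% = €7,120.78. Over-quota duty = €127,825.81 × 36% = €46,017.29.
Line duty = €7,120.78 + €46,017.29 = €53,138.07.
Total = €10,998.17 + €347.77 + €53,138.07 = €64,484.01.

€64,484.01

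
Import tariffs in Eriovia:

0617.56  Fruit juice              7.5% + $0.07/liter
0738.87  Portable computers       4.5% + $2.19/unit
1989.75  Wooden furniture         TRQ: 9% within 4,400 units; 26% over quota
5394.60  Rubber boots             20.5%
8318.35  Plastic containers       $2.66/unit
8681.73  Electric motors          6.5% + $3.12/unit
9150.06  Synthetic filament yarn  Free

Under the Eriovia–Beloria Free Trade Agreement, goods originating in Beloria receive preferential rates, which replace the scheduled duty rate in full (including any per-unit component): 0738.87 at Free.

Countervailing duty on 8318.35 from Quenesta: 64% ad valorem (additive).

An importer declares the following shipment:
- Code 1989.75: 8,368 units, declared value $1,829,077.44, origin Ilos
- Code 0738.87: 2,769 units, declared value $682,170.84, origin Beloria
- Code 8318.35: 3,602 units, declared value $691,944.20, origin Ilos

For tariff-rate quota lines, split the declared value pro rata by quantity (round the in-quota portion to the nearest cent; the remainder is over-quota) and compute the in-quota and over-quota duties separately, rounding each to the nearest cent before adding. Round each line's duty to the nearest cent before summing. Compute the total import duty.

$321,643.61

Line 1 (1989.75, Ilos, 8,368 units, $1,829,077.44):
Code 1989.75 is under a tariff-rate quota (threshold 4,400 units). In-quota: 4,400 units at 9%; over-quota: 3,968 units at 26%.
Pro-rata value split: in-quota = $1,829,077.44 × 4,400/8,368 = $961,752.00; over-quota = $1,829,077.44 − $961,752.00 = $867,325.44.
In-quota duty = $961,752.00 × 9% = $86,557.68. Over-quota duty = $867,325.44 × 26% = $225,504.61.
Line duty = $86,557.68 + $225,504.61 = $312,062.29.
Line 2 (0738.87, Beloria, 2,769 units, $682,170.84):
Base rate for 0738.87 is 4.5% + $2.19/unit.
Origin Beloria qualifies under the Eriovia–Beloria agreement and 0738.87 is covered: preferential rate Free applies instead.
Duty = $682,170.84 × 0% = $0.00.
Line 3 (8318.35, Ilos, 3,602 units, $691,944.20):
Base rate for 8318.35 is $2.66/unit.
The additional-duty order on 8318.35 targets Quenesta, not Ilos; it does not apply.
Duty = 3,602 × $2.66 = $9,581.32.
Total = $312,062.29 + $0.00 + $9,581.32 = $321,643.61.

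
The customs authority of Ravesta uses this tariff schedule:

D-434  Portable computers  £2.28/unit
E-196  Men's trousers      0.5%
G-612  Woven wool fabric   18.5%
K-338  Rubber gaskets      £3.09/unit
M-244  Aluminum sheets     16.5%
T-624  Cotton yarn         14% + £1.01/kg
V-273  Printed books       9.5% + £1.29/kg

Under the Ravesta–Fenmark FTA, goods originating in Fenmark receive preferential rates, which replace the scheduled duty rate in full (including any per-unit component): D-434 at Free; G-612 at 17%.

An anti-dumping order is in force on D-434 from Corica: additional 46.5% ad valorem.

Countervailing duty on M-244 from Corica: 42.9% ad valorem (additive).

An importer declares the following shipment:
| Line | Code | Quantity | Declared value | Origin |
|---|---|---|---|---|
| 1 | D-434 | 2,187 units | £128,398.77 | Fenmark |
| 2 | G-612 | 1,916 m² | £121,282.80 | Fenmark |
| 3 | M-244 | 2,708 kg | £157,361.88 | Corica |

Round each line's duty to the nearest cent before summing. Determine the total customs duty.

Line 1 (D-434, Fenmark, 2,187 units, £128,398.77):
Base rate for D-434 is £2.28/unit.
Origin Fenmark qualifies under the Ravesta–Fenmark agreement and D-434 is covered: preferential rate Free applies instead.
The additional-duty order on D-434 targets Corica, not Fenmark; it does not apply.
Duty = £128,398.77 × 0% = £0.00.
Line 2 (G-612, Fenmark, 1,916 m², £121,282.80):
Base rate for G-612 is 18.5%.
Origin Fenmark qualifies under the Ravesta–Fenmark agreement and G-612 is covered: preferential rate 17% applies instead.
Duty = £121,282.80 × 17% = £20,618.08.
Line 3 (M-244, Corica, 2,708 kg, £157,361.88):
Base rate for M-244 is 16.5%.
Additional duty on M-244 from Corica: +42.9%. Applied ad valorem rate: 16.5% + 42.9% = 59.4%.
Duty = £157,361.88 × 59.4% = £93,472.96.
Total = £0.00 + £20,618.08 + £93,472.96 = £114,091.04.

£114,091.04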